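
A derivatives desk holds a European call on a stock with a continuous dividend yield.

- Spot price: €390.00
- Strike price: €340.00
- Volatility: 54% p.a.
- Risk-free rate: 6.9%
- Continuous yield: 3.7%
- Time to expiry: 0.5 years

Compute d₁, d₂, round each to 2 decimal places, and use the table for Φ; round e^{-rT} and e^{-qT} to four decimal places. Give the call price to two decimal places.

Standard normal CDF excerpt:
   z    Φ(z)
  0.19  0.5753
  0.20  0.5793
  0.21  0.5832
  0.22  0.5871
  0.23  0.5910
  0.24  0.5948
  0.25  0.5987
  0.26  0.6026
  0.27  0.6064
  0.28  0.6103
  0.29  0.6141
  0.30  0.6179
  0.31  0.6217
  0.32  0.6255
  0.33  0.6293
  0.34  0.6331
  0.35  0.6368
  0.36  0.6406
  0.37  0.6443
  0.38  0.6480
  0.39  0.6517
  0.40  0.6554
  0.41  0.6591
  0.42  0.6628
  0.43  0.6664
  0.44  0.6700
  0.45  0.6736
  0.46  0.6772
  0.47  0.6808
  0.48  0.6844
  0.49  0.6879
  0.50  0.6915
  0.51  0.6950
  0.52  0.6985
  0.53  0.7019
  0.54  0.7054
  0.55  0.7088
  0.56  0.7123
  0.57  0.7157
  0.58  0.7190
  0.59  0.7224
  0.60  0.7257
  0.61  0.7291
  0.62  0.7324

€85.01

T = 0.5;  σ√T = 0.3818
d₁ = [ln(390/340) + (0.069 − 0.037 + ½·0.54²)·0.5] / (σ√T) = (0.1372 + 0.0889) / 0.3818 = 0.5921 ≈ 0.59
d₂ = 0.5921 − 0.3818 = 0.2103 ≈ 0.21
e^(−qT) = e^(−0.037·0.5) = 0.9817;  e^(−rT) = e^(−0.069·0.5) = 0.9661
N(d₁) = N(0.59) = 0.7224;  N(d₂) = N(0.21) = 0.5832
C = 390·0.9817·0.7224 − 340·0.9661·0.5832 = 276.5802 − 191.5660 = 85.0142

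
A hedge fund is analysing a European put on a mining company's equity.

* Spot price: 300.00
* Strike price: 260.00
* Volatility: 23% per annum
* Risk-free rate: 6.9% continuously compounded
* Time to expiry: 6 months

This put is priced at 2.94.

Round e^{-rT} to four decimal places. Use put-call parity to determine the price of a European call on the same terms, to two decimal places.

exp(−rT) = exp(−0.069·0.5) = 0.9661
Put-call parity: C − P = S − K·e^(−rT) = 300 − 260·0.9661 = 300 − 251.1860 = 48.8140
C = P + (C − P) = 2.94 + (48.8140) = 51.7540

51.75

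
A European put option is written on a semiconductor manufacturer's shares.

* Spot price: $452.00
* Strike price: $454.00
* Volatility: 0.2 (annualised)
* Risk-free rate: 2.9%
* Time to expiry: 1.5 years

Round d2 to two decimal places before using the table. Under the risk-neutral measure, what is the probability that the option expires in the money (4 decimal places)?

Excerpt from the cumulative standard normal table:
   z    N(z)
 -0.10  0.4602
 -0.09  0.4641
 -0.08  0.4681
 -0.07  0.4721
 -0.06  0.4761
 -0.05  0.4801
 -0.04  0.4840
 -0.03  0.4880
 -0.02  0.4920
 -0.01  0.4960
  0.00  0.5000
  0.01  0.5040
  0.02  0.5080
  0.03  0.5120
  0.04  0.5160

0.4840

T = 1.5;  σ√T = 0.2449
d₁ = [ln(452/454) + (0.029 + ½·0.2²)·1.5] / (σ√T) = (-0.0044 + 0.0735) / 0.2449 = 0.2820 ≈ 0.28
d₂ = 0.2820 − 0.2449 = 0.0371 ≈ 0.04
Pr(exercise) under Q = N(−d₂) = N(-0.04) = 0.4840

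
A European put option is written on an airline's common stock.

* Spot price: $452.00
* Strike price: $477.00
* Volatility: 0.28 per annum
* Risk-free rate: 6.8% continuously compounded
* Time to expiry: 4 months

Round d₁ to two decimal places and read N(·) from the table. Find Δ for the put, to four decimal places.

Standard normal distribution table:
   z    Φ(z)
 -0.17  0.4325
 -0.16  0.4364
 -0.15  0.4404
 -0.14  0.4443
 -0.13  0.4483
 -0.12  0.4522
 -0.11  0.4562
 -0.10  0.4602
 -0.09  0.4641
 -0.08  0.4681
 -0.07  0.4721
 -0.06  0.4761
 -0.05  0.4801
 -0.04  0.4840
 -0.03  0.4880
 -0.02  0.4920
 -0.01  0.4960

-0.5438

σ√T = 0.28·√0.3333 = 0.1617
d₁ = [ln(452/477) + (0.068 + 0.28²/2)·0.3333] / 0.1617 = [-0.0538 + 0.0357] / 0.1617 = -0.1120 → -0.11
N(d₁) = N(-0.11) = 0.4562
Δ_put = N(d₁) − 1 = 0.4562 − 1 = -0.5438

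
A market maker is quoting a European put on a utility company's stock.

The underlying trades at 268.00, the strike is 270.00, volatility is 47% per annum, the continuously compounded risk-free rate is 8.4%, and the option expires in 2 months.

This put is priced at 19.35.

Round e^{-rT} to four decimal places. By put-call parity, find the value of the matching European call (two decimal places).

21.10

e^(−rT) = e^(−0.084·0.1667) = 0.9861
Put-call parity: C − P = S − K·e^(−rT) = 268 − 270·0.9861 = 268 − 266.2470 = 1.7530
C = P + (C − P) = 19.35 + (1.7530) = 21.1030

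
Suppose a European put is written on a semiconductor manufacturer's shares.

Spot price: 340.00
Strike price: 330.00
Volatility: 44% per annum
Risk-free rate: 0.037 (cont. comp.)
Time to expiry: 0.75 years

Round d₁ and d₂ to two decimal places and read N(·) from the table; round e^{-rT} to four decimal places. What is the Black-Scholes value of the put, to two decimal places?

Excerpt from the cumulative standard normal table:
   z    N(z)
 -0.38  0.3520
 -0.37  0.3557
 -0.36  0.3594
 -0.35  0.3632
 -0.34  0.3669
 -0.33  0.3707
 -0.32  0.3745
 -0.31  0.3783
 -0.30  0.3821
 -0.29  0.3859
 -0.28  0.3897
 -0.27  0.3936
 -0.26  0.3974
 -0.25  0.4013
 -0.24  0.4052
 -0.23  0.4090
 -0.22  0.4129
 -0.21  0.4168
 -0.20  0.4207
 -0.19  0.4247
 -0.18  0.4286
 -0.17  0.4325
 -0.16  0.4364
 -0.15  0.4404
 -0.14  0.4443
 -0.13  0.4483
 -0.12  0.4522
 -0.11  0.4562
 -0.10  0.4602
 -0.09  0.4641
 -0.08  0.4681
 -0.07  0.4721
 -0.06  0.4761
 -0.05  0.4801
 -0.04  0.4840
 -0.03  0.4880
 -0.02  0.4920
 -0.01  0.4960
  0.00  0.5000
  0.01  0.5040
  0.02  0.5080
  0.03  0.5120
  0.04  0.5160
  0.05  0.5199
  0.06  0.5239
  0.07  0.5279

40.87

σ√T = 0.44·√0.75 = 0.3811
d₁ = [ln(340/330) + (0.037 + 0.44²/2)·0.75] / 0.3811 = [0.0299 + 0.1003] / 0.3811 = 0.3417 which rounds to 0.34
d₂ = d₁ − σ√T = 0.3417 − 0.3811 = -0.0394 which rounds to -0.04
exp(−rT) = exp(−0.037·0.75) = 0.9726
N(−d₂) = N(0.04) = 0.5160;  N(−d₁) = N(-0.34) = 0.3669
P = 330·0.9726·0.5160 − 340·0.3669 = 165.6143 − 124.7460 = 40.8683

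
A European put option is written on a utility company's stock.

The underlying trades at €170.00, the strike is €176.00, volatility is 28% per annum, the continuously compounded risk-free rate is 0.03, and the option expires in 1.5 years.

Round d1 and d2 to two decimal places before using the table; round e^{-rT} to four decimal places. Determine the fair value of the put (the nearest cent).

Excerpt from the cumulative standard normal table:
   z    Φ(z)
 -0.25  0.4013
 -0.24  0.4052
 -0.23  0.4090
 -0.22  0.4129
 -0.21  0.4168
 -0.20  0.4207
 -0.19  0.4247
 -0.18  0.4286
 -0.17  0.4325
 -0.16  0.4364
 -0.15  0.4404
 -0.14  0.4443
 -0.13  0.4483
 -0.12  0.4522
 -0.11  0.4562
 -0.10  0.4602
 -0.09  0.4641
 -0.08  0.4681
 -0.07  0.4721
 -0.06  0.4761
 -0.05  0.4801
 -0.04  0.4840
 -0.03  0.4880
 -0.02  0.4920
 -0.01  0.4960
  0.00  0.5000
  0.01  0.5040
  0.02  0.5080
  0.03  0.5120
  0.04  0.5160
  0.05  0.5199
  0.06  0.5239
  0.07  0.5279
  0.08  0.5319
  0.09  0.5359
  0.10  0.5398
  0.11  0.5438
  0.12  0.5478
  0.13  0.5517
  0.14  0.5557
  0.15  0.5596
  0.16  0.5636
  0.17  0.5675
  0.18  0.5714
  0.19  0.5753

€21.98

σ√T = 0.28 × 1.2247 = 0.3429
d₁ = [ln(170/176) + (0.03 + ½·0.28²)·1.5] / (σ√T) = (-0.0347 + 0.1038) / 0.3429 = 0.2015 → 0.20
d₂ = 0.2015 − 0.3429 = -0.1414 → -0.14
e^(−rT) = e^(−0.03·1.5) = 0.9560
N(−d₂) = N(0.14) = 0.5557;  N(−d₁) = N(-0.20) = 0.4207
P = 176·0.9560·0.5557 − 170·0.4207 = 93.4999 − 71.5190 = 21.9809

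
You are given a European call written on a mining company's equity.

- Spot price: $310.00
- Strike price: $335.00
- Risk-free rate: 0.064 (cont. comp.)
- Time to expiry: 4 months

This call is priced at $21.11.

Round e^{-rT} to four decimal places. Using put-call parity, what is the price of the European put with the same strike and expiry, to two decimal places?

exp(−rT) = exp(−0.064·0.3333) = 0.9789
Put-call parity: C − P = S − K·e^(−rT) = 310 − 335·0.9789 = 310 − 327.9315 = -17.9315
P = C − (C − P) = 21.11 − (-17.9315) = 39.0415

$39.04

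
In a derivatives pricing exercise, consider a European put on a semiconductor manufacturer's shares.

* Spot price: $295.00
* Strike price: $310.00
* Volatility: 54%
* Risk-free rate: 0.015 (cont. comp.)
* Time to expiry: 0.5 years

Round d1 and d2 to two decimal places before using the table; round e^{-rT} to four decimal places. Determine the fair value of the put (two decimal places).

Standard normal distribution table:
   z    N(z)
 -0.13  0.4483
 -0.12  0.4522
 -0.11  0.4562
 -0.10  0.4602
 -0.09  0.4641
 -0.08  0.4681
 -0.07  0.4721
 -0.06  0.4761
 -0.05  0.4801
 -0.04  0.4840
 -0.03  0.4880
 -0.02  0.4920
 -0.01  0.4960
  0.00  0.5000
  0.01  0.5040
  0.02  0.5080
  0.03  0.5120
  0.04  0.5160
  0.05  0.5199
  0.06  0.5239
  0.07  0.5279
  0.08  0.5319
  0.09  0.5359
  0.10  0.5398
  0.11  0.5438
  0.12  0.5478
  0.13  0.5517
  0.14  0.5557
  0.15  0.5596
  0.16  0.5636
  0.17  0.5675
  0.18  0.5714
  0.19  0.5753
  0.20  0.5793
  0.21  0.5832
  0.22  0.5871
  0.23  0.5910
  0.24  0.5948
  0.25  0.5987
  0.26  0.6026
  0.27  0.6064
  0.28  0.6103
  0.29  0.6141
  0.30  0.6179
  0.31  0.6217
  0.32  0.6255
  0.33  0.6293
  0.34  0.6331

σ√T = 0.54 × 0.7071 = 0.3818
d₁ = [ln(295/310) + (0.015 + 0.54²/2)·0.5] / 0.3818 = [-0.0496 + 0.0804] / 0.3818 = 0.0807 ⇒ 0.08
d₂ = d₁ − σ√T = 0.0807 − 0.3818 = -0.3012 ⇒ -0.30
exp(−rT) = exp(−0.015·0.5) = 0.9925
P = 310·0.9925·N(0.30) − 295·N(-0.08) = 310·0.9925·0.6179 − 295·0.4681 = 190.1124 − 138.0895 = 52.0229

$52.02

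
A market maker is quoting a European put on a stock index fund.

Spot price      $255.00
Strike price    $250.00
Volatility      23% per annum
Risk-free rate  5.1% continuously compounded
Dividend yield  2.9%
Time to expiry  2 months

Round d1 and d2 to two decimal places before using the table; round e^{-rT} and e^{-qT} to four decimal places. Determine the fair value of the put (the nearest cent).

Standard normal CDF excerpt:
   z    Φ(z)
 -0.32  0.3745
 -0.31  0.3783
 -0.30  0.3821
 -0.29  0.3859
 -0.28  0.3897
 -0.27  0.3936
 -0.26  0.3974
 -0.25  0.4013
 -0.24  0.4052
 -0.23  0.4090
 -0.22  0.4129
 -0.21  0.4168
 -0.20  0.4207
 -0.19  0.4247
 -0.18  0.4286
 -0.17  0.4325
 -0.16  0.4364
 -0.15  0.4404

σ√T = 0.23 × 0.4082 = 0.0939
d₁ = [ln(255/250) + (0.051 − 0.029 + ½·0.23²)·0.1667] / (σ√T) = (0.0198 + 0.0081) / 0.0939 = 0.2969 ⇒ 0.30
d₂ = 0.2969 − 0.0939 = 0.2030 ⇒ 0.20
e^(−qT) = e^(−0.029·0.1667) = 0.9952;  e^(−rT) = e^(−0.051·0.1667) = 0.9915
P = 250·0.9915·N(-0.20) − 255·0.9952·N(-0.30) = 250·0.9915·0.4207 − 255·0.9952·0.3821 = 104.2810 − 96.9678 = 7.3132

$7.31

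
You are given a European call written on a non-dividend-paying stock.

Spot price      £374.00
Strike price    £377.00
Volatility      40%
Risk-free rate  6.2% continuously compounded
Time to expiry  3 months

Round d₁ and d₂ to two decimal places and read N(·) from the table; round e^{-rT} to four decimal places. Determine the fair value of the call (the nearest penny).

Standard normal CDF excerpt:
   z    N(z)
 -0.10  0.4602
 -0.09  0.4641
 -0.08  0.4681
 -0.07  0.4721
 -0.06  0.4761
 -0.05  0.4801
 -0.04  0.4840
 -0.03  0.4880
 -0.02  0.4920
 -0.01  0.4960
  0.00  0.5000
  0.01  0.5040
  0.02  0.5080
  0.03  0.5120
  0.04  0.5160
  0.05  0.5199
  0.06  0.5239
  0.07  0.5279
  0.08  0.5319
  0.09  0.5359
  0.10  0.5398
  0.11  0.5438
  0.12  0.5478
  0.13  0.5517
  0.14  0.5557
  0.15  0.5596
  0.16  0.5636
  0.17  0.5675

£31.11

σ√T = 0.4·√0.25 = 0.2000
d₁ = [ln(374/377) + (0.062 + 0.4²/2)·0.25] / 0.2000 = [-0.0080 + 0.0355] / 0.2000 = 0.1376 → 0.14
d₂ = d₁ − σ√T = 0.1376 − 0.2000 = -0.0624 → -0.06
e^(−rT) = e^(−0.062·0.25) = 0.9846
N(d₁) = N(0.14) = 0.5557;  N(d₂) = N(-0.06) = 0.4761
C = 374·0.5557 − 377·0.9846·0.4761 = 207.8318 − 176.7256 = 31.1062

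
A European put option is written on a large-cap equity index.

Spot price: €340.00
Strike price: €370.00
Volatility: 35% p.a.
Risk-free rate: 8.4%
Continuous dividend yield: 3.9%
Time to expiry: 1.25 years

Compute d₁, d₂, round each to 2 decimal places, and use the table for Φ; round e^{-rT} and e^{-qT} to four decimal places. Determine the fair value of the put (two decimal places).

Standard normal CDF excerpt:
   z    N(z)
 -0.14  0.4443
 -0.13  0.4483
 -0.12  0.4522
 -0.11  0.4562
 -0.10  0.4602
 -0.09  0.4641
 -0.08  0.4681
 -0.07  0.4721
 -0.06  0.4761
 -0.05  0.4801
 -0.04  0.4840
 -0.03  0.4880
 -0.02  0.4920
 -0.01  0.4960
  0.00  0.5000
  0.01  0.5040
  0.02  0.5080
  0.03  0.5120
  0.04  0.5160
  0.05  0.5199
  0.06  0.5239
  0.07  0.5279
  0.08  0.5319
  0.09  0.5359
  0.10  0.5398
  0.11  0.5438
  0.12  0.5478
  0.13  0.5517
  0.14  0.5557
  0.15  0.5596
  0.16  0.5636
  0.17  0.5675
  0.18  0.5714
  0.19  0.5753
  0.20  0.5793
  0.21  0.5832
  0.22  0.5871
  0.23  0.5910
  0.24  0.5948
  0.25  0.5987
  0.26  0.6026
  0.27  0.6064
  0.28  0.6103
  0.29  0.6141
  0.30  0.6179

€55.57

T = 1.25;  σ√T = 0.3913
d₁ = [ln(340/370) + (0.084 − 0.039 + 0.35²/2)·1.25] / 0.3913 = [-0.0846 + 0.1328] / 0.3913 = 0.1233 which rounds to 0.12
d₂ = d₁ − σ√T = 0.1233 − 0.3913 = -0.2680 which rounds to -0.27
exp(−qT) = exp(−0.039·1.25) = 0.9524;  exp(−rT) = exp(−0.084·1.25) = 0.9003
P = 370·0.9003·N(0.27) − 340·0.9524·N(-0.12) = 370·0.9003·0.6064 − 340·0.9524·0.4522 = 201.9985 − 146.4296 = 55.5689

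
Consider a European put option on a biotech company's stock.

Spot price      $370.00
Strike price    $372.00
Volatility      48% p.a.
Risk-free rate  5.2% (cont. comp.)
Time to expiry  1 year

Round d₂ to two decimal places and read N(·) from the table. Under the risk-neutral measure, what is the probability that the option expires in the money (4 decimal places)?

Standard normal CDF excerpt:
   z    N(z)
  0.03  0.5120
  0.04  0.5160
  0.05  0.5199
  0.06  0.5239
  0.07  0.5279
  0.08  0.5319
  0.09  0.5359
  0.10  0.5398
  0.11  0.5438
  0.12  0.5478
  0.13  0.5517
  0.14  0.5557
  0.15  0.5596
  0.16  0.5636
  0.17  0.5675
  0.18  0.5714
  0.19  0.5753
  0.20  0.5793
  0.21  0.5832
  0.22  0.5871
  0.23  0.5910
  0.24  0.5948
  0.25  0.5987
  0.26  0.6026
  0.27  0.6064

0.5557

σ√T = 0.48·√1 = 0.4800
d₁ = [ln(370/372) + (0.052 + ½·0.48²)·1] / (σ√T) = (-0.0054 + 0.1672) / 0.4800 = 0.3371 which rounds to 0.34
d₂ = 0.3371 − 0.4800 = -0.1429 which rounds to -0.14
Risk-neutral Pr[S_T < K] = N(−d₂) = N(0.14) = 0.5557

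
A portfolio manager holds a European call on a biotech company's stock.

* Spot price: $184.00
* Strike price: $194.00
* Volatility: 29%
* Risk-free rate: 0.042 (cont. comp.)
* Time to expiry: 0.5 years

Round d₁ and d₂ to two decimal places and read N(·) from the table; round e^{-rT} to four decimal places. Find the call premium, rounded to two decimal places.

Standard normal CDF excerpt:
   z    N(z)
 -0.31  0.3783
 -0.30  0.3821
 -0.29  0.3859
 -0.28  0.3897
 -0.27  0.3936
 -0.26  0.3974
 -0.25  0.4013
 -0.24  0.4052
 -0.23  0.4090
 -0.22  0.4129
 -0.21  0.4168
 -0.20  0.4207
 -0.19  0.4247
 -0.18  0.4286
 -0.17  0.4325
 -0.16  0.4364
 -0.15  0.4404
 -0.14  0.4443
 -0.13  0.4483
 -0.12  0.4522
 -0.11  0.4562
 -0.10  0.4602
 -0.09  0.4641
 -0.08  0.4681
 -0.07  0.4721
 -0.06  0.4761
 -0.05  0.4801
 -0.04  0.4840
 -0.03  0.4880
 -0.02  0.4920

σ√T = 0.29·√0.5 = 0.2051
d₁ = [ln(184/194) + (0.042 + ½·0.29²)·0.5] / (σ√T) = (-0.0529 + 0.0420) / 0.2051 = -0.0531 → -0.05
d₂ = -0.0531 − 0.2051 = -0.2582 → -0.26
e^(−rT) = e^(−0.042·0.5) = 0.9792
N(d₁) = N(-0.05) = 0.4801;  N(d₂) = N(-0.26) = 0.3974
C = 184·0.4801 − 194·0.9792·0.3974 = 88.3384 − 75.4920 = 12.8464

$12.85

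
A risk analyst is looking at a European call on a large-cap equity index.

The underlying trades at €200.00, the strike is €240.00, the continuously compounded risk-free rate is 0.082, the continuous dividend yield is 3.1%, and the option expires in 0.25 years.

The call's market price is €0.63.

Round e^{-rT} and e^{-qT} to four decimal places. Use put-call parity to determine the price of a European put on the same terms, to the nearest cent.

e^(−qT) = e^(−0.031·0.25) = 0.9923;  e^(−rT) = e^(−0.082·0.25) = 0.9797
Put-call parity: C − P = S·e^(−qT) − K·e^(−rT) = 200·0.9923 − 240·0.9797 = 198.4600 − 235.1280 = -36.6680
P = C − (C − P) = 0.63 − (-36.6680) = 37.2980

€37.30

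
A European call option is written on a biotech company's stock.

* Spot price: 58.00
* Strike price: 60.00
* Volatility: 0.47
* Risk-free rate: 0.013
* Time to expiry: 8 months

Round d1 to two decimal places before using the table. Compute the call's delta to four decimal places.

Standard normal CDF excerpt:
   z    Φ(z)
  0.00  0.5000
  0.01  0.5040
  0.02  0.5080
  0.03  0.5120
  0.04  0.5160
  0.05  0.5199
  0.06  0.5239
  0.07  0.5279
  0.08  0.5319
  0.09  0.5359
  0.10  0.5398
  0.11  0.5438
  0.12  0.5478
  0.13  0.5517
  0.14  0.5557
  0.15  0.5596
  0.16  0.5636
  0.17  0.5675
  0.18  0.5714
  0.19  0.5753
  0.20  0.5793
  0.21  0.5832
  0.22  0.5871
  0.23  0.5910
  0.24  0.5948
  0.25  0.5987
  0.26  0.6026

0.5517

T = 0.6667;  σ√T = 0.3838
ln(S/K) + (r + σ²/2)T = ln(58/60) + (0.013 + 0.47²/2)·0.6667 = -0.0339 + 0.0823 = 0.0484
d₁ = 0.0484 / 0.3838 = 0.1261 ⇒ 0.13
N(d₁) = N(0.13) = 0.5517
Δ_call = N(d₁) = 0.5517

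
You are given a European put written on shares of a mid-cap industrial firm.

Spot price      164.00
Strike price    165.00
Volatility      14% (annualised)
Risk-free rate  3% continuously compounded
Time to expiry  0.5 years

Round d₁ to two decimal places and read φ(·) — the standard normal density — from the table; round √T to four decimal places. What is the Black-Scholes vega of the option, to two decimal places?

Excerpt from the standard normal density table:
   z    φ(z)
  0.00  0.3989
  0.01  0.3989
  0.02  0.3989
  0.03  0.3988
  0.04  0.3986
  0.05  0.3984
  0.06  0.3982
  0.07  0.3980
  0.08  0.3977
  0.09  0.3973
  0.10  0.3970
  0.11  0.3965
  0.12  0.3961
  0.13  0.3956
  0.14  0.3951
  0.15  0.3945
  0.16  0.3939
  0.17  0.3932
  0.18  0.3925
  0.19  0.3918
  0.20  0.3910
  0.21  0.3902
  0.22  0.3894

T = 0.5;  σ√T = 0.0990
d₁ = [ln(164/165) + (0.03 + ½·0.14²)·0.5] / (σ√T) = (-0.0061 + 0.0199) / 0.0990 = 0.1396 → 0.14
√T = √0.5 = 0.7071
φ(d₁) = φ(0.14) = 0.3951
vega = S·φ(d₁)·√T = 164·0.3951·0.7071 = 45.8175

45.82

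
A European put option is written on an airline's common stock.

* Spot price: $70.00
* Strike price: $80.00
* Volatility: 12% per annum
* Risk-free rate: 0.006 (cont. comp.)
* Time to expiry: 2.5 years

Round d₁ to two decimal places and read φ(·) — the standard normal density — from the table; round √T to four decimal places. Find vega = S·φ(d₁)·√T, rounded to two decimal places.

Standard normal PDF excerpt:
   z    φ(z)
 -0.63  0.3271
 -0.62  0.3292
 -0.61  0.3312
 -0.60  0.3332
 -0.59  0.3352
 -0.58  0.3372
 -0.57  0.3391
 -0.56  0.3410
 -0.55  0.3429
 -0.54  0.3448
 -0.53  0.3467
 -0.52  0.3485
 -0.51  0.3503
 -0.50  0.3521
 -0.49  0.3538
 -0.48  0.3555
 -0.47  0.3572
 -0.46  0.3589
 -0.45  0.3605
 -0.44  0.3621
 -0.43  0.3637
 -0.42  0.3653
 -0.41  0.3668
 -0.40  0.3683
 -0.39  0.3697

38.37

σ√T = 0.12 × 1.5811 = 0.1897
d₁ = [ln(70/80) + (0.006 + ½·0.12²)·2.5] / (σ√T) = (-0.1335 + 0.0330) / 0.1897 = -0.5298 ⇒ -0.53
√T = √2.5 = 1.5811
φ(d₁) = φ(-0.53) = 0.3467
vega = S·φ(d₁)·√T = 70·0.3467·1.5811 = 38.3717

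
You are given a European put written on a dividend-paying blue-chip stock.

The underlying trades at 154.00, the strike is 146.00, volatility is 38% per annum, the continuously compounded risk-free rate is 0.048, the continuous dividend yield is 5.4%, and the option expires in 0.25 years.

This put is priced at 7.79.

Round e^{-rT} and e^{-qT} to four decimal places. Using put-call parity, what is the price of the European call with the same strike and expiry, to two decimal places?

exp(−qT) = exp(−0.054·0.25) = 0.9866;  exp(−rT) = exp(−0.048·0.25) = 0.9881
Put-call parity: C − P = S·e^(−qT) − K·e^(−rT) = 154·0.9866 − 146·0.9881 = 151.9364 − 144.2626 = 7.6738
C = P + (C − P) = 7.79 + (7.6738) = 15.4638

15.46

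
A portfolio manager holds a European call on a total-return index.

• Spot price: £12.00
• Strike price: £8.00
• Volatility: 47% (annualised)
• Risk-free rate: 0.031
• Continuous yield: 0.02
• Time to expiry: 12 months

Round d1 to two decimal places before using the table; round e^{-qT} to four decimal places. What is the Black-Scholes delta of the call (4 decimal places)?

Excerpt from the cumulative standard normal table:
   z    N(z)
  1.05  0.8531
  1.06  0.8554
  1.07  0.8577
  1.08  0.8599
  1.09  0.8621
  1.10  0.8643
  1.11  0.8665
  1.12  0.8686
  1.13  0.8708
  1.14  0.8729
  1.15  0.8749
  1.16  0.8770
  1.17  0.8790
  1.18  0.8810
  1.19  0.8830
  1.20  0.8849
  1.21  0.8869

0.8514

T = 1;  σ√T = 0.4700
d₁ = [ln(12/8) + (0.031 − 0.02 + 0.47²/2)·1] / 0.4700 = [0.4055 + 0.1214] / 0.4700 = 1.1211 ⇒ 1.12
N(d₁) = N(1.12) = 0.8686
Δ_call = exp(−qT)·N(d₁) = 0.9802·0.8686 = 0.8514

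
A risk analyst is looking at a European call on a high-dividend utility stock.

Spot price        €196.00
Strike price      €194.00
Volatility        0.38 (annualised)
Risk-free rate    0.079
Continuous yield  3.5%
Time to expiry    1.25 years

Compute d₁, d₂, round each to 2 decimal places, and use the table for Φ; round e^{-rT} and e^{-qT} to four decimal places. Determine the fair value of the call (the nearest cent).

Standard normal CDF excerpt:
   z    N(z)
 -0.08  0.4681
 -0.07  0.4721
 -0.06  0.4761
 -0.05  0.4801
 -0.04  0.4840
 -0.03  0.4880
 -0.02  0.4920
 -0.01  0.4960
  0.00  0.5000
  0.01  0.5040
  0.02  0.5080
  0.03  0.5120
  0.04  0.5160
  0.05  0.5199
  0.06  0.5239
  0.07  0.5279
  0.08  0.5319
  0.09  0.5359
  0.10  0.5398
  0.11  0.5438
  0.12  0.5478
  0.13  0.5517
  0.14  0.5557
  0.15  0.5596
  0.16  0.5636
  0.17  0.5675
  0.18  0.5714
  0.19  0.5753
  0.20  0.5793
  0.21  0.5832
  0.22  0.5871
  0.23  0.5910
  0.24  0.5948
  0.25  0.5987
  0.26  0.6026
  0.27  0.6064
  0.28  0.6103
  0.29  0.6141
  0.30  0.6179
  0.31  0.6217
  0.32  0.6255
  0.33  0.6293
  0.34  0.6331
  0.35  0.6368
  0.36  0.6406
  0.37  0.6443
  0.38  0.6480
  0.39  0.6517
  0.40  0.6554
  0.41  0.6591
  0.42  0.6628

σ√T = 0.38·√1.25 = 0.4249
ln(S/K) + (r − q + σ²/2)T = ln(196/194) + (0.079 − 0.035 + 0.38²/2)·1.25 = 0.0103 + 0.1452 = 0.1555
d₁ = 0.1555 / 0.4249 = 0.3660 which rounds to 0.37
d₂ = d₁ − σ√T = 0.3660 − 0.4249 = -0.0588 which rounds to -0.06
e^(−qT) = e^(−0.035·1.25) = 0.9572;  e^(−rT) = e^(−0.079·1.25) = 0.9060
C = 196·0.9572·N(0.37) − 194·0.9060·N(-0.06) = 196·0.9572·0.6443 − 194·0.9060·0.4761 = 120.8779 − 83.6812 = 37.1967

€37.20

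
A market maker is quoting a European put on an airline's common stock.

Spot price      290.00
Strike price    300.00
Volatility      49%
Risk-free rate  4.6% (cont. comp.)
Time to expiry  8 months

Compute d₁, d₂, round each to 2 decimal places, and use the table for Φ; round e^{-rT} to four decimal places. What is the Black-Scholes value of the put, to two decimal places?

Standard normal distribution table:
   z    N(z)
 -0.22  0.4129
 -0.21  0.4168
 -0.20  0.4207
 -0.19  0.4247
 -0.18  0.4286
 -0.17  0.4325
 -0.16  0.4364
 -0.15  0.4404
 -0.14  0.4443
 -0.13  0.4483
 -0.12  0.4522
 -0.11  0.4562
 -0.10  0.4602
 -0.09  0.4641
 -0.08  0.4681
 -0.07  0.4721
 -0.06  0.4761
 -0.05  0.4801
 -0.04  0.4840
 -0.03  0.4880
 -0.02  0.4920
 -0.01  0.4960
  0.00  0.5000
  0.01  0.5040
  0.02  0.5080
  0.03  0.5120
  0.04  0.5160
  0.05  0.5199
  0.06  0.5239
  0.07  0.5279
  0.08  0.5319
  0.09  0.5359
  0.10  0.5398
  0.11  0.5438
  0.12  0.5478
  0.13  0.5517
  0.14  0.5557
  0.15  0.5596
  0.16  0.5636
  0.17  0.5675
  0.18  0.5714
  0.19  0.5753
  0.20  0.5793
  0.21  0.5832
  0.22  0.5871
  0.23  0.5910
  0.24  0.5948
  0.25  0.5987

σ√T = 0.49 × 0.8165 = 0.4001
d₁ = [ln(290/300) + (0.046 + 0.49²/2)·0.6667] / 0.4001 = [-0.0339 + 0.1107] / 0.4001 = 0.1920 which rounds to 0.19
d₂ = d₁ − σ√T = 0.1920 − 0.4001 = -0.2081 which rounds to -0.21
exp(−rT) = exp(−0.046·0.6667) = 0.9698
N(−d₂) = N(0.21) = 0.5832;  N(−d₁) = N(-0.19) = 0.4247
P = 300·0.9698·0.5832 − 290·0.4247 = 169.6762 − 123.1630 = 46.5132

46.51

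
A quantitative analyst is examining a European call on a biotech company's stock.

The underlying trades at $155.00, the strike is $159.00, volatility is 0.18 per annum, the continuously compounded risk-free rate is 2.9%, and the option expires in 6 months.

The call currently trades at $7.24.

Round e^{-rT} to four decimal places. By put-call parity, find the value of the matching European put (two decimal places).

e^(−rT) = e^(−0.029·0.5) = 0.9856
Put-call parity: C − P = S − K·e^(−rT) = 155 − 159·0.9856 = 155 − 156.7104 = -1.7104
P = C − (C − P) = 7.24 − (-1.7104) = 8.9504

$8.95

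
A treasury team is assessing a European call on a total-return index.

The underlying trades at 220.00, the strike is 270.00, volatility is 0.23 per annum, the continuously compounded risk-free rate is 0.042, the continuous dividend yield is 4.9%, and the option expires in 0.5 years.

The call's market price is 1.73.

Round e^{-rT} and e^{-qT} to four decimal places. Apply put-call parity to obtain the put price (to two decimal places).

51.44

e^(−qT) = e^(−0.049·0.5) = 0.9758;  e^(−rT) = e^(−0.042·0.5) = 0.9792
Put-call parity: C − P = S·e^(−qT) − K·e^(−rT) = 220·0.9758 − 270·0.9792 = 214.6760 − 264.3840 = -49.7080
P = C − (C − P) = 1.73 − (-49.7080) = 51.4380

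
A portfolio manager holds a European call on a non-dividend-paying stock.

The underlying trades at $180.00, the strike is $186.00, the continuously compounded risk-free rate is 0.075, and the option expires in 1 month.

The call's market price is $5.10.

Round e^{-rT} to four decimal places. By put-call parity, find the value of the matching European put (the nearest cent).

$9.95

exp(−rT) = exp(−0.075·0.08333) = 0.9938
Put-call parity: C − P = S − K·e^(−rT) = 180 − 186·0.9938 = 180 − 184.8468 = -4.8468
P = C − (C − P) = 5.10 − (-4.8468) = 9.9468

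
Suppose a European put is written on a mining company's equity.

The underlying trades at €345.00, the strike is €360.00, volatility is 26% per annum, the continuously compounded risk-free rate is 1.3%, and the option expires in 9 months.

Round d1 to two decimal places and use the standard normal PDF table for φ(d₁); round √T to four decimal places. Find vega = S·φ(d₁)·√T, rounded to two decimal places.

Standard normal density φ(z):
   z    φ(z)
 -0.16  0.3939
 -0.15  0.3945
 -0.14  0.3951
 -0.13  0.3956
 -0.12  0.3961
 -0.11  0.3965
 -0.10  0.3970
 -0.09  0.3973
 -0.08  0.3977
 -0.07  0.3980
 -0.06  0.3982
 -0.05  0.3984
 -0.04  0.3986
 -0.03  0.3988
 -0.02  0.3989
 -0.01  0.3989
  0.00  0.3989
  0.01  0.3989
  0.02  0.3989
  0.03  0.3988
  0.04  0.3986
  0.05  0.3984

119.15

T = 0.75;  σ√T = 0.2252
d₁ = [ln(345/360) + (0.013 + ½·0.26²)·0.75] / (σ√T) = (-0.0426 + 0.0351) / 0.2252 = -0.0331 ≈ -0.03
√T = √0.75 = 0.8660
φ(d₁) = φ(-0.03) = 0.3988
vega = S·φ(d₁)·√T = 345·0.3988·0.8660 = 119.1495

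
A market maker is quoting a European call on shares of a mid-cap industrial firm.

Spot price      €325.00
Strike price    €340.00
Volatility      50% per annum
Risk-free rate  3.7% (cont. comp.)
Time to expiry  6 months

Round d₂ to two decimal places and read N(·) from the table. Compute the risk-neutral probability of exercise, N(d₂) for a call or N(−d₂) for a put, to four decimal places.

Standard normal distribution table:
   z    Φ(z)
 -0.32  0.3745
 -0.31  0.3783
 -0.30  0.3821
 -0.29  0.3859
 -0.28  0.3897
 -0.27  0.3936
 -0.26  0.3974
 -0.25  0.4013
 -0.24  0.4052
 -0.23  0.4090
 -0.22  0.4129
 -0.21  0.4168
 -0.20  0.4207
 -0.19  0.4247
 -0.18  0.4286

0.4013

T = 0.5;  σ√T = 0.3536
ln(S/K) + (r + σ²/2)T = ln(325/340) + (0.037 + 0.5²/2)·0.5 = -0.0451 + 0.0810 = 0.0359
d₁ = 0.0359 / 0.3536 = 0.1015 ⇒ 0.10
d₂ = d₁ − σ√T = 0.1015 − 0.3536 = -0.2521 ⇒ -0.25
Pr(exercise) under Q = N(d₂) = 0.4013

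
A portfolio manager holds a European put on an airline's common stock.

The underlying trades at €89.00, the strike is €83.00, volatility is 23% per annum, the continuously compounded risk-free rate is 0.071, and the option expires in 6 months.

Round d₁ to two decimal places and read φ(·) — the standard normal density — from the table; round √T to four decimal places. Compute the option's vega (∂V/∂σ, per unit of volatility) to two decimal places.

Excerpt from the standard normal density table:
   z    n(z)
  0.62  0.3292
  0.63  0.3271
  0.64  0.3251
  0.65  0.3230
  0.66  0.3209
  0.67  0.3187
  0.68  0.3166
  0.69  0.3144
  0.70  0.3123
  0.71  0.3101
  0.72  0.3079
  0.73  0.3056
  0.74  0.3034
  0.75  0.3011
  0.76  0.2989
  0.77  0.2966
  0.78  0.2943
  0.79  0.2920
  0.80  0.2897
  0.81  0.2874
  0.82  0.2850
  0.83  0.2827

σ√T = 0.23·√0.5 = 0.1626
d₁ = [ln(89/83) + (0.071 + ½·0.23²)·0.5] / (σ√T) = (0.0698 + 0.0487) / 0.1626 = 0.7288 → 0.73
√T = √0.5 = 0.7071
φ(d₁) = φ(0.73) = 0.3056
vega = S·φ(d₁)·√T = 89·0.3056·0.7071 = 19.2320

19.23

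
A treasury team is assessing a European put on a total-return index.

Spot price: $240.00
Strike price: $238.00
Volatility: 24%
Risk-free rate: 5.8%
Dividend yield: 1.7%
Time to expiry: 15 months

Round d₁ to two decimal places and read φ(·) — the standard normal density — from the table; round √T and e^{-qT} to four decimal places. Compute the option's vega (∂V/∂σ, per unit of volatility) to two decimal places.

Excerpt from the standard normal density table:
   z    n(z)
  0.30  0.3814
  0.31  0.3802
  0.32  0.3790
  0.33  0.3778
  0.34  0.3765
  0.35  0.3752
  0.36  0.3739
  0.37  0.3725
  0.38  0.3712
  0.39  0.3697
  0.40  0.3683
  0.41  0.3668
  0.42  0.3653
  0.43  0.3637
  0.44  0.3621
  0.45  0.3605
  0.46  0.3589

σ√T = 0.24·√1.25 = 0.2683
d₁ = [ln(240/238) + (0.058 − 0.017 + 0.24²/2)·1.25] / 0.2683 = [0.0084 + 0.0872] / 0.2683 = 0.3563 ≈ 0.36
√T = √1.25 = 1.1180
φ(d₁) = φ(0.36) = 0.3739
e^(−qT) = e^(−0.017·1.25) = 0.9790
vega = S·e^(−qT)·φ(d₁)·√T = 240·0.9790·0.3739·1.1180 = 98.2180
(Vega is the same for a European call and put with the same parameters.)

98.22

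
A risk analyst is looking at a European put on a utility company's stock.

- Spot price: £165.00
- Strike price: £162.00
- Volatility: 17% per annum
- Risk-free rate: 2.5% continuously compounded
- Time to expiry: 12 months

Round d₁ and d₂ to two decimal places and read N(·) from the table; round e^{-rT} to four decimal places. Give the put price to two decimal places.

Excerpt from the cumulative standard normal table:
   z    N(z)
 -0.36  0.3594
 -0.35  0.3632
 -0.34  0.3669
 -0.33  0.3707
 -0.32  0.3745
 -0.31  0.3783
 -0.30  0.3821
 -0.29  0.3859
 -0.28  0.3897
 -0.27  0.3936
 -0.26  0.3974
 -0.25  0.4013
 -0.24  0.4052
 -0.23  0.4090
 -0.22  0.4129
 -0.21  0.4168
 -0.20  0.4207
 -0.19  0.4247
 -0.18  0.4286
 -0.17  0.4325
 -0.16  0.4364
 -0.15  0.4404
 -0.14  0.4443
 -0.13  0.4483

σ√T = 0.17·√1 = 0.1700
d₁ = [ln(165/162) + (0.025 + 0.17²/2)·1] / 0.1700 = [0.0183 + 0.0395] / 0.1700 = 0.3400 ≈ 0.34
d₂ = d₁ − σ√T = 0.3400 − 0.1700 = 0.1700 ≈ 0.17
exp(−rT) = exp(−0.025·1) = 0.9753
P = 162·0.9753·N(-0.17) − 165·N(-0.34) = 162·0.9753·0.4325 − 165·0.3669 = 68.3344 − 60.5385 = 7.7959

£7.80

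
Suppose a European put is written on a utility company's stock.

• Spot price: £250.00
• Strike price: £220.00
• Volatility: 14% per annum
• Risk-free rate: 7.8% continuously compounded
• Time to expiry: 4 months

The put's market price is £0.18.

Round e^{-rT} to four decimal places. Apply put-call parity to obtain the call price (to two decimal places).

£35.83

exp(−rT) = exp(−0.078·0.3333) = 0.9743
Put-call parity: C − P = S − K·e^(−rT) = 250 − 220·0.9743 = 250 − 214.3460 = 35.6540
C = P + (C − P) = 0.18 + (35.6540) = 35.8340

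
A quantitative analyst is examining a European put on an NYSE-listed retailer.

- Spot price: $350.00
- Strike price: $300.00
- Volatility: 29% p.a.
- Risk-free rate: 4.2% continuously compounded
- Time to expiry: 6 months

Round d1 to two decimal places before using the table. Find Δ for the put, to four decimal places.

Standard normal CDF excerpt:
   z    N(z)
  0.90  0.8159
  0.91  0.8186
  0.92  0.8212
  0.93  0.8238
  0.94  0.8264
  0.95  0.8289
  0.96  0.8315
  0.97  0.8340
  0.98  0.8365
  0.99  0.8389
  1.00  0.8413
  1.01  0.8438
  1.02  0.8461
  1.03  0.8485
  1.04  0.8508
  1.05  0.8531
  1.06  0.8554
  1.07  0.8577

σ√T = 0.29·√0.5 = 0.2051
d₁ = [ln(350/300) + (0.042 + 0.29²/2)·0.5] / 0.2051 = [0.1542 + 0.0420] / 0.2051 = 0.9567 ≈ 0.96
N(d₁) = N(0.96) = 0.8315
Δ_put = N(d₁) − 1 = 0.8315 − 1 = -0.1685

-0.1685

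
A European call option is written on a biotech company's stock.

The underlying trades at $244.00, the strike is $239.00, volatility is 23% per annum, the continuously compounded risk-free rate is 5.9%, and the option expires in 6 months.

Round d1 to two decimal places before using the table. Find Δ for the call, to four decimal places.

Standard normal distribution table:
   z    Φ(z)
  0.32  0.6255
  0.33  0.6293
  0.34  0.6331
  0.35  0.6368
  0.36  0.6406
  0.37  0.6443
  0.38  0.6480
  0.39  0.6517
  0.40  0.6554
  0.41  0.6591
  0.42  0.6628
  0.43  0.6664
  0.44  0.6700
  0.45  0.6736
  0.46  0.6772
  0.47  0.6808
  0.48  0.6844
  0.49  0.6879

σ√T = 0.23·√0.5 = 0.1626
d₁ = [ln(244/239) + (0.059 + ½·0.23²)·0.5] / (σ√T) = (0.0207 + 0.0427) / 0.1626 = 0.3900 ≈ 0.39
N(d₁) = N(0.39) = 0.6517
Δ_call = N(d₁) = 0.6517

0.6517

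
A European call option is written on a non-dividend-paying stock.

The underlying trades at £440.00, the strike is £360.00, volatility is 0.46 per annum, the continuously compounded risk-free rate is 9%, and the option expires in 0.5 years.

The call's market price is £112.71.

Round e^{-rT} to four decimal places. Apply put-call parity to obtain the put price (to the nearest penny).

£16.87

exp(−rT) = exp(−0.09·0.5) = 0.9560
Put-call parity: C − P = S − K·e^(−rT) = 440 − 360·0.9560 = 440 − 344.1600 = 95.8400
P = C − (C − P) = 112.71 − (95.8400) = 16.8700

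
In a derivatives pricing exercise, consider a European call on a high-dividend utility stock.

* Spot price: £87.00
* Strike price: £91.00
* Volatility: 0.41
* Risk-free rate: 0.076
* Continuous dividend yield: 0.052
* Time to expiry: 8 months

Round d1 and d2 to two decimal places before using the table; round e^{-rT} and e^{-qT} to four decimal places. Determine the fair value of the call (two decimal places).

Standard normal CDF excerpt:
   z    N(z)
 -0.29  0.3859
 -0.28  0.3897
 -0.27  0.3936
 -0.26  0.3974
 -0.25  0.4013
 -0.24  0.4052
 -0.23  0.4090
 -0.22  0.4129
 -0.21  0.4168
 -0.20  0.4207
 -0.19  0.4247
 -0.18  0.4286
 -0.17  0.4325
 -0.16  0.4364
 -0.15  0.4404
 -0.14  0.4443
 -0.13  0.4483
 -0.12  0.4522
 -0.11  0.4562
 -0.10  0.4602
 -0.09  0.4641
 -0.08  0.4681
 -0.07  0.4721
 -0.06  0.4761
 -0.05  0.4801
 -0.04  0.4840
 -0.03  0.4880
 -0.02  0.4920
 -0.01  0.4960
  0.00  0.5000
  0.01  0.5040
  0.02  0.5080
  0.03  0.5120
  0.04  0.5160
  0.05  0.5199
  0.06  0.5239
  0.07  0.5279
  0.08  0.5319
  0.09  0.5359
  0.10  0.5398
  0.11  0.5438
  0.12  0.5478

T = 0.6667;  σ√T = 0.3348
d₁ = [ln(87/91) + (0.076 − 0.052 + 0.41²/2)·0.6667] / 0.3348 = [-0.0450 + 0.0720] / 0.3348 = 0.0809 ≈ 0.08
d₂ = d₁ − σ√T = 0.0809 − 0.3348 = -0.2539 ≈ -0.25
e^(−qT) = e^(−0.052·0.6667) = 0.9659;  e^(−rT) = e^(−0.076·0.6667) = 0.9506
N(d₁) = N(0.08) = 0.5319;  N(d₂) = N(-0.25) = 0.4013
C = 87·0.9659·0.5319 − 91·0.9506·0.4013 = 44.6973 − 34.7143 = 9.9830

£9.98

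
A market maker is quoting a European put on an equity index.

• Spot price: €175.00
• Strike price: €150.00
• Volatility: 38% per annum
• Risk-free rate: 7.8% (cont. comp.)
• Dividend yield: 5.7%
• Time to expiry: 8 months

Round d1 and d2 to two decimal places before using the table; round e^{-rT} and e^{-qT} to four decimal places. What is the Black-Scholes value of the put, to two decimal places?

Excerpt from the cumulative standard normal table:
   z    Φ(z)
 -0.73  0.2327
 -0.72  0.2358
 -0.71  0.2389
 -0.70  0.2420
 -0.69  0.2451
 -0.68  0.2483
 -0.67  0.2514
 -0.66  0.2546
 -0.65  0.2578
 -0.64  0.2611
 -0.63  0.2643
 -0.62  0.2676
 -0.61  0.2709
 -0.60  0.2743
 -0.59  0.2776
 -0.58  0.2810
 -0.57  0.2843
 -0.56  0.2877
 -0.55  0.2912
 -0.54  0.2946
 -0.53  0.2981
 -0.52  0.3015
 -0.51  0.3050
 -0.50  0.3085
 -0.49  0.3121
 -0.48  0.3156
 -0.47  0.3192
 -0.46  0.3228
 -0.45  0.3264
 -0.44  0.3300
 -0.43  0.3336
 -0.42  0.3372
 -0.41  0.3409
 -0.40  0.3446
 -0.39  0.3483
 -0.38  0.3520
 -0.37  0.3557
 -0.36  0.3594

€8.83

σ√T = 0.38·√0.6667 = 0.3103
d₁ = [ln(175/150) + (0.078 − 0.057 + ½·0.38²)·0.6667] / (σ√T) = (0.1542 + 0.0621) / 0.3103 = 0.6971 ≈ 0.70
d₂ = 0.6971 − 0.3103 = 0.3868 ≈ 0.39
exp(−qT) = exp(−0.057·0.6667) = 0.9627;  exp(−rT) = exp(−0.078·0.6667) = 0.9493
P = 150·0.9493·N(-0.39) − 175·0.9627·N(-0.70) = 150·0.9493·0.3483 − 175·0.9627·0.2420 = 49.5962 − 40.7703 = 8.8258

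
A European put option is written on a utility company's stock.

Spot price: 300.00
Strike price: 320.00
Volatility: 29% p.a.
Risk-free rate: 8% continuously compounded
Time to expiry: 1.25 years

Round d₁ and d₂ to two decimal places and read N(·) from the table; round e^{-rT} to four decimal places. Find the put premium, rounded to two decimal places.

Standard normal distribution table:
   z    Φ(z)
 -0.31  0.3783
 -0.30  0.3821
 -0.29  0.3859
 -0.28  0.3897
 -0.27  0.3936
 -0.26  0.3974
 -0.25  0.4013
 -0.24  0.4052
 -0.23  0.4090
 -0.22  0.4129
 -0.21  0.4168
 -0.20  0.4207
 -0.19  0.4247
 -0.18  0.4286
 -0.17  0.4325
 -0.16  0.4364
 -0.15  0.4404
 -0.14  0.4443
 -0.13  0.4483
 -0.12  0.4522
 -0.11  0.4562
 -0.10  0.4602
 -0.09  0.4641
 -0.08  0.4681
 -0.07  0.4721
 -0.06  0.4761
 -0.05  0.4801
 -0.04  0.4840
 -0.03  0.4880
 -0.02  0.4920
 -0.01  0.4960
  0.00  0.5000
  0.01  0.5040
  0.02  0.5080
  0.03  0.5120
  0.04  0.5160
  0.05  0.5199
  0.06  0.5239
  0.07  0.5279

σ√T = 0.29·√1.25 = 0.3242
d₁ = [ln(300/320) + (0.08 + 0.29²/2)·1.25] / 0.3242 = [-0.0645 + 0.1526] / 0.3242 = 0.2715 ⇒ 0.27
d₂ = d₁ − σ√T = 0.2715 − 0.3242 = -0.0527 ⇒ -0.05
exp(−rT) = exp(−0.08·1.25) = 0.9048
N(−d₂) = N(0.05) = 0.5199;  N(−d₁) = N(-0.27) = 0.3936
P = 320·0.9048·0.5199 − 300·0.3936 = 150.5298 − 118.0800 = 32.4498

32.45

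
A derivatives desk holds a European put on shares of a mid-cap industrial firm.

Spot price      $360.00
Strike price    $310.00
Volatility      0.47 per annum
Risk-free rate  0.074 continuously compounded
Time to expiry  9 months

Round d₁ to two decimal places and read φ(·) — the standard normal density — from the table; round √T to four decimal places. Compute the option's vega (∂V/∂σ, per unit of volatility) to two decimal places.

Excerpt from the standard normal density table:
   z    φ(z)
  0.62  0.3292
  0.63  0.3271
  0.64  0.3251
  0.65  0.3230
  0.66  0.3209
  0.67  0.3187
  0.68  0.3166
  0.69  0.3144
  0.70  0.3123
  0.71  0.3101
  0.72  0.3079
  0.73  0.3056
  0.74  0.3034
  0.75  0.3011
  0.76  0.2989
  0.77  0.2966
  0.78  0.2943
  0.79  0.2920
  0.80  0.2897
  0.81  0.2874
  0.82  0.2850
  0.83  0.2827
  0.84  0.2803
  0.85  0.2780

σ√T = 0.47 × 0.8660 = 0.4070
d₁ = [ln(360/310) + (0.074 + ½·0.47²)·0.75] / (σ√T) = (0.1495 + 0.1383) / 0.4070 = 0.7072 ≈ 0.71
√T = √0.75 = 0.8660
φ(d₁) = φ(0.71) = 0.3101
vega = S·φ(d₁)·√T = 360·0.3101·0.8660 = 96.6768

96.68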